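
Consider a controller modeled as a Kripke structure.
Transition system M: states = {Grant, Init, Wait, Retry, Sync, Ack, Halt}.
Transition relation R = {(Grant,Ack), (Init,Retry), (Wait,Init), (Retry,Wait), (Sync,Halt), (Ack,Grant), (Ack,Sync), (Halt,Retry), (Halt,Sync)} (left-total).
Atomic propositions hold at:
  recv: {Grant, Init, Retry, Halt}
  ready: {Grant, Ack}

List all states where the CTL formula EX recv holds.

Sat(EX recv) = {s : some successor in {Grant, Init, Retry, Halt}} = {Init, Wait, Sync, Ack, Halt}

{Init, Wait, Sync, Ack, Halt}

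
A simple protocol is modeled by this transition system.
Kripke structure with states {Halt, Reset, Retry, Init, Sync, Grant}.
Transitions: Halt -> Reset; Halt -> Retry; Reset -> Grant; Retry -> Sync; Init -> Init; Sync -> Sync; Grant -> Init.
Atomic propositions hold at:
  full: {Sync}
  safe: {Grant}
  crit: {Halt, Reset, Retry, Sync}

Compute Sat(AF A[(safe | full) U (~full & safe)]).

Sat(safe | full) = {Sync, Grant}
Sat(~full) = {Halt, Reset, Retry, Init, Grant}
Sat(~full & safe) = {Grant}
A[(safe | full) U (~full & safe)]: least fixpoint, start Z0 = Sat((~full & safe)) = {Grant}, add states in Sat(safe | full) with every successor in Z. Already a fixed point.
Sat(A[(safe | full) U (~full & safe)]) = {Grant}
AF A[(safe | full) U (~full & safe)]: least fixpoint, start Z0 = {Grant}, add states with every successor in Z. Z1 = {Reset, Grant}; fixed.
Sat(AF A[(safe | full) U (~full & safe)]) = {Reset, Grant}

{Reset, Grant}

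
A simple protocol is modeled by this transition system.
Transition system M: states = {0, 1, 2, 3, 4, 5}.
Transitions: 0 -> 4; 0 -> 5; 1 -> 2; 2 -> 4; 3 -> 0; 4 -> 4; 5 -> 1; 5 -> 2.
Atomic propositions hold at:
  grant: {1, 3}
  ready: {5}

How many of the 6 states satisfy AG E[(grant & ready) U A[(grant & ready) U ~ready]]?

Sat(grant & ready) = ∅
Sat(~ready) = {0, 1, 2, 3, 4}
A[(grant & ready) U ~ready]: least fixpoint, start Z0 = Sat(~ready) = {0, 1, 2, 3, 4}, add states in Sat(grant & ready) with every successor in Z. Already a fixed point.
Sat(A[(grant & ready) U ~ready]) = {0, 1, 2, 3, 4}
E[(grant & ready) U A[(grant & ready) U ~ready]]: least fixpoint, start Z0 = Sat(A[(grant & ready) U ~ready]) = {0, 1, 2, 3, 4}, add states in Sat(grant & ready) with some successor in Z. Already a fixed point.
Sat(E[(grant & ready) U A[(grant & ready) U ~ready]]) = {0, 1, 2, 3, 4}
AG E[(grant & ready) U A[(grant & ready) U ~ready]]: greatest fixpoint, start Z0 = {0, 1, 2, 3, 4}, keep only states in Sat with every successor in Z. Z1 = {1, 2, 3, 4}; Z2 = {1, 2, 4}; fixed.
Sat(AG E[(grant & ready) U A[(grant & ready) U ~ready]]) = {1, 2, 4}
|Sat(AG E[(grant & ready) U A[(grant & ready) U ~ready]])| = |{1, 2, 4}| = 3.

3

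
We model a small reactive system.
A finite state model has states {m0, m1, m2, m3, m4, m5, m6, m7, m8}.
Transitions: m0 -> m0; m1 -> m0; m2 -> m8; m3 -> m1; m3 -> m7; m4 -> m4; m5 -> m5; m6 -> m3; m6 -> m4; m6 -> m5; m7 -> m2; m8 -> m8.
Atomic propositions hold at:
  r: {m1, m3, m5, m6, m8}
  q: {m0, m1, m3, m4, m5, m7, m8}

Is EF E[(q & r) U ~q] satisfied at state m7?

Yes

Sat(q & r) = {m1, m3, m5, m8}
Sat(~q) = {m2, m6}
E[(q & r) U ~q]: least fixpoint, start Z0 = Sat(~q) = {m2, m6}, add states in Sat(q & r) with some successor in Z. Already a fixed point.
Sat(E[(q & r) U ~q]) = {m2, m6}
EF E[(q & r) U ~q]: least fixpoint, start Z0 = {m2, m6}, add states with some successor in Z. Z1 = {m2, m6, m7}; Z2 = {m2, m3, m6, m7}; fixed.
Sat(EF E[(q & r) U ~q]) = {m2, m3, m6, m7}
m7 ∈ Sat(EF E[(q & r) U ~q]) = {m2, m3, m6, m7}, so the formula holds at m7.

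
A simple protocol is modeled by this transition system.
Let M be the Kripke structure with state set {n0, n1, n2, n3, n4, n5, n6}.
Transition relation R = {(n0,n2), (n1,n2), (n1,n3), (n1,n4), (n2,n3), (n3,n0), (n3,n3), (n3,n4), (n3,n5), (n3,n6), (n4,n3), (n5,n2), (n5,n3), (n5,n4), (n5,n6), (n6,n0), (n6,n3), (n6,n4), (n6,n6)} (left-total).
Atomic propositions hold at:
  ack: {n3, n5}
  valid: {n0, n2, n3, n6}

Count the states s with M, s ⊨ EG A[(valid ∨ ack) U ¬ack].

Sat(valid ∨ ack) = {n0, n2, n3, n5, n6}
Sat(¬ack) = {n0, n1, n2, n4, n6}
A[(valid ∨ ack) U ¬ack]: least fixpoint, start Z0 = Sat(¬ack) = {n0, n1, n2, n4, n6}, add states in Sat(valid ∨ ack) with every successor in Z. Already a fixed point.
Sat(A[(valid ∨ ack) U ¬ack]) = {n0, n1, n2, n4, n6}
EG A[(valid ∨ ack) U ¬ack]: greatest fixpoint, start Z0 = {n0, n1, n2, n4, n6}, keep only states in Sat with some successor in Z. Z1 = {n0, n1, n6}; Z2 = {n6}; fixed.
Sat(EG A[(valid ∨ ack) U ¬ack]) = {n6}
|Sat(EG A[(valid ∨ ack) U ¬ack])| = |{n6}| = 1.

1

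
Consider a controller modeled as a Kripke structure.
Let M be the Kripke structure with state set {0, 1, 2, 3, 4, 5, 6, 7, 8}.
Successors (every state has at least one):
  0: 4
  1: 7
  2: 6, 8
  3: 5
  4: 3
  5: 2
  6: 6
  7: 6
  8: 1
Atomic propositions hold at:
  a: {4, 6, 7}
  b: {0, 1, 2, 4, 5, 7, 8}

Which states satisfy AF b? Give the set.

{0, 1, 2, 3, 4, 5, 7, 8}

AF b: least fixpoint, start Z0 = {0, 1, 2, 4, 5, 7, 8}, add states with every successor in Z. Z1 = {0, 1, 2, 3, 4, 5, 7, 8}; fixed.
Sat(AF b) = {0, 1, 2, 3, 4, 5, 7, 8}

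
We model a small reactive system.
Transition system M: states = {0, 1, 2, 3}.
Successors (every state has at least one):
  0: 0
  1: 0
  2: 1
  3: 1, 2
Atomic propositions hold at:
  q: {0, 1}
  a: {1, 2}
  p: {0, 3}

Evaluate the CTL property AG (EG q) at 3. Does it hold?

No

EG q: greatest fixpoint, start Z0 = {0, 1}, keep only states in Sat with some successor in Z. Already a fixed point.
Sat(EG q) = {0, 1}
AG (EG q): greatest fixpoint, start Z0 = {0, 1}, keep only states in Sat with every successor in Z. Already a fixed point.
Sat(AG (EG q)) = {0, 1}
3 ∉ Sat(AG (EG q)) = {0, 1}, so the formula does not hold at 3.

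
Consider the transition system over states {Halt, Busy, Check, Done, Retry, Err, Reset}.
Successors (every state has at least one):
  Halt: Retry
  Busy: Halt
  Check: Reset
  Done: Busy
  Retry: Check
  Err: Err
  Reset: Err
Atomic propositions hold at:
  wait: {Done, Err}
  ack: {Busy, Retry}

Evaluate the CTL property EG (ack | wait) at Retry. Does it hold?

Sat(ack | wait) = {Busy, Done, Retry, Err}
EG (ack | wait): greatest fixpoint, start Z0 = {Busy, Done, Retry, Err}, keep only states in Sat with some successor in Z. Z1 = {Done, Err}; Z2 = {Err}; fixed.
Sat(EG (ack | wait)) = {Err}
Retry ∉ Sat(EG (ack | wait)) = {Err}, so the formula does not hold at Retry.

No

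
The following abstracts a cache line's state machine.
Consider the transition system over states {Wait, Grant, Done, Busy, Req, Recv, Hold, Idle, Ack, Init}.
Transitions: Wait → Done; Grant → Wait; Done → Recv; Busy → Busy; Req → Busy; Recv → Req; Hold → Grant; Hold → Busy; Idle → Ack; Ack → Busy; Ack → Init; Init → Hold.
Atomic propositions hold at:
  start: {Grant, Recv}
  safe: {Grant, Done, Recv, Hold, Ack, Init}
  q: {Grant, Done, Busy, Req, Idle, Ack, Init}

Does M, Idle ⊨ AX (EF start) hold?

EF start: least fixpoint, start Z0 = {Grant, Recv}, add states with some successor in Z. Z1 = {Grant, Done, Recv, Hold}; Z2 = {Wait, Grant, Done, Recv, Hold, Init}; Z3 = {Wait, Grant, Done, Recv, Hold, Ack, Init}; Z4 = {Wait, Grant, Done, Recv, Hold, Idle, Ack, Init}; fixed.
Sat(EF start) = {Wait, Grant, Done, Recv, Hold, Idle, Ack, Init}
Sat(AX (EF start)) = {s : every successor in {Wait, Grant, Done, Recv, Hold, Idle, Ack, Init}} = {Wait, Grant, Done, Idle, Init}
Idle ∈ Sat(AX (EF start)) = {Wait, Grant, Done, Idle, Init}, so the formula holds at Idle.

Yes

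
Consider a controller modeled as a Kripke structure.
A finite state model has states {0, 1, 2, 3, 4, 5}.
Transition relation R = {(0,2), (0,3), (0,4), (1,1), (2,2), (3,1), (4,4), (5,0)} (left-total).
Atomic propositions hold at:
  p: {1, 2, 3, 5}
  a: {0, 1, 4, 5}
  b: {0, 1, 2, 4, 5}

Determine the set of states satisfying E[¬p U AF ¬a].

Sat(¬p) = {0, 4}
Sat(¬a) = {2, 3}
AF ¬a: least fixpoint, start Z0 = {2, 3}, add states with every successor in Z. Already a fixed point.
Sat(AF ¬a) = {2, 3}
E[¬p U AF ¬a]: least fixpoint, start Z0 = Sat(AF ¬a) = {2, 3}, add states in Sat(¬p) with some successor in Z. Z1 = {0, 2, 3}; fixed.
Sat(E[¬p U AF ¬a]) = {0, 2, 3}

{0, 2, 3}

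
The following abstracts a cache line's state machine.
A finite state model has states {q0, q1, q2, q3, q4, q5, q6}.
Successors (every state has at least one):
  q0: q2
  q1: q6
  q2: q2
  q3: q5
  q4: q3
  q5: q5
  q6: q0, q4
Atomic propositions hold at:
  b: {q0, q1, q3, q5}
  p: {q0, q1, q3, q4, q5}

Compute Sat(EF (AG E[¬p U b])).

Sat(¬p) = {q2, q6}
E[¬p U b]: least fixpoint, start Z0 = Sat(b) = {q0, q1, q3, q5}, add states in Sat(¬p) with some successor in Z. Z1 = {q0, q1, q3, q5, q6}; fixed.
Sat(E[¬p U b]) = {q0, q1, q3, q5, q6}
AG E[¬p U b]: greatest fixpoint, start Z0 = {q0, q1, q3, q5, q6}, keep only states in Sat with every successor in Z. Z1 = {q1, q3, q5}; Z2 = {q3, q5}; fixed.
Sat(AG E[¬p U b]) = {q3, q5}
EF (AG E[¬p U b]): least fixpoint, start Z0 = {q3, q5}, add states with some successor in Z. Z1 = {q3, q4, q5}; Z2 = {q3, q4, q5, q6}; Z3 = {q1, q3, q4, q5, q6}; fixed.
Sat(EF (AG E[¬p U b])) = {q1, q3, q4, q5, q6}

{q1, q3, q4, q5, q6}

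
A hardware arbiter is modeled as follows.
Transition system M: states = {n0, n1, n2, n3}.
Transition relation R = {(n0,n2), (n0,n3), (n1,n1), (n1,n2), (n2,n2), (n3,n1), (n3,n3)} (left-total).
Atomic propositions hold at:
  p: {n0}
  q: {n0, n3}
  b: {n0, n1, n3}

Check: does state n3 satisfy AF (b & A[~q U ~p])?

Sat(~q) = {n1, n2}
Sat(~p) = {n1, n2, n3}
A[~q U ~p]: least fixpoint, start Z0 = Sat(~p) = {n1, n2, n3}, add states in Sat(~q) with every successor in Z. Already a fixed point.
Sat(A[~q U ~p]) = {n1, n2, n3}
Sat(b & A[~q U ~p]) = {n1, n3}
AF (b & A[~q U ~p]): least fixpoint, start Z0 = {n1, n3}, add states with every successor in Z. Already a fixed point.
Sat(AF (b & A[~q U ~p])) = {n1, n3}
n3 ∈ Sat(AF (b & A[~q U ~p])) = {n1, n3}, so the formula holds at n3.

Yes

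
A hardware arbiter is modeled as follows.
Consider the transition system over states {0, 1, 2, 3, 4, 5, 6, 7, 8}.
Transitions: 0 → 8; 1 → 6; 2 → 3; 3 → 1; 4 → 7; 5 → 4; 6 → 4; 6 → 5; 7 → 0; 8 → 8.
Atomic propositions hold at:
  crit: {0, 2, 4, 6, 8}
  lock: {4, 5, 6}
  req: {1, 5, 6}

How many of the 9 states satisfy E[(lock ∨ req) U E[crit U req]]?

Sat(lock ∨ req) = {1, 4, 5, 6}
E[crit U req]: least fixpoint, start Z0 = Sat(req) = {1, 5, 6}, add states in Sat(crit) with some successor in Z. Already a fixed point.
Sat(E[crit U req]) = {1, 5, 6}
E[(lock ∨ req) U E[crit U req]]: least fixpoint, start Z0 = Sat(E[crit U req]) = {1, 5, 6}, add states in Sat(lock ∨ req) with some successor in Z. Already a fixed point.
Sat(E[(lock ∨ req) U E[crit U req]]) = {1, 5, 6}
|Sat(E[(lock ∨ req) U E[crit U req]])| = |{1, 5, 6}| = 3.

3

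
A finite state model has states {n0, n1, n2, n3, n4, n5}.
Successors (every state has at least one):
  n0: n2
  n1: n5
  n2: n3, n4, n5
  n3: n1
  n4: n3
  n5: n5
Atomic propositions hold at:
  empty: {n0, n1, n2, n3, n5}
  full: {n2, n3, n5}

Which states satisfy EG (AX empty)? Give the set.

{n1, n3, n4, n5}

Sat(AX empty) = {s : every successor in {n0, n1, n2, n3, n5}} = {n0, n1, n3, n4, n5}
EG (AX empty): greatest fixpoint, start Z0 = {n0, n1, n3, n4, n5}, keep only states in Sat with some successor in Z. Z1 = {n1, n3, n4, n5}; fixed.
Sat(EG (AX empty)) = {n1, n3, n4, n5}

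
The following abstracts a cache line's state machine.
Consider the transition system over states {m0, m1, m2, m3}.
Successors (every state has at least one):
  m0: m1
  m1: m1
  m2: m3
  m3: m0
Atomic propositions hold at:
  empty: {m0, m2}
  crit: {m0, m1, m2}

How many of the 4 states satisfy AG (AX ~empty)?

Sat(~empty) = {m1, m3}
Sat(AX ~empty) = {s : every successor in {m1, m3}} = {m0, m1, m2}
AG (AX ~empty): greatest fixpoint, start Z0 = {m0, m1, m2}, keep only states in Sat with every successor in Z. Z1 = {m0, m1}; fixed.
Sat(AG (AX ~empty)) = {m0, m1}
|Sat(AG (AX ~empty))| = |{m0, m1}| = 2.

2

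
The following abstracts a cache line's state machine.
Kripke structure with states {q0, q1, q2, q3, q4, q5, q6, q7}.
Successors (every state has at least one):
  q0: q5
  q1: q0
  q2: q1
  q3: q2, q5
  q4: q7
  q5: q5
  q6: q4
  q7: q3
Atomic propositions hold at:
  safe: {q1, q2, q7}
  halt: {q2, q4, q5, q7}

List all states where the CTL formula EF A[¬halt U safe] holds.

Sat(¬halt) = {q0, q1, q3, q6}
A[¬halt U safe]: least fixpoint, start Z0 = Sat(safe) = {q1, q2, q7}, add states in Sat(¬halt) with every successor in Z. Already a fixed point.
Sat(A[¬halt U safe]) = {q1, q2, q7}
EF A[¬halt U safe]: least fixpoint, start Z0 = {q1, q2, q7}, add states with some successor in Z. Z1 = {q1, q2, q3, q4, q7}; Z2 = {q1, q2, q3, q4, q6, q7}; fixed.
Sat(EF A[¬halt U safe]) = {q1, q2, q3, q4, q6, q7}

{q1, q2, q3, q4, q6, q7}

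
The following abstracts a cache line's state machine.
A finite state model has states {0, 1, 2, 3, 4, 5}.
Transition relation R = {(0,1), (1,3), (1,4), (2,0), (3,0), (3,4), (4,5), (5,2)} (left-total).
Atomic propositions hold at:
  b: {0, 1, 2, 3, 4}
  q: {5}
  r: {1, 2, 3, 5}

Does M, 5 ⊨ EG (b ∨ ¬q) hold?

No

Sat(¬q) = {0, 1, 2, 3, 4}
Sat(b ∨ ¬q) = {0, 1, 2, 3, 4}
EG (b ∨ ¬q): greatest fixpoint, start Z0 = {0, 1, 2, 3, 4}, keep only states in Sat with some successor in Z. Z1 = {0, 1, 2, 3}; fixed.
Sat(EG (b ∨ ¬q)) = {0, 1, 2, 3}
5 ∉ Sat(EG (b ∨ ¬q)) = {0, 1, 2, 3}, so the formula does not hold at 5.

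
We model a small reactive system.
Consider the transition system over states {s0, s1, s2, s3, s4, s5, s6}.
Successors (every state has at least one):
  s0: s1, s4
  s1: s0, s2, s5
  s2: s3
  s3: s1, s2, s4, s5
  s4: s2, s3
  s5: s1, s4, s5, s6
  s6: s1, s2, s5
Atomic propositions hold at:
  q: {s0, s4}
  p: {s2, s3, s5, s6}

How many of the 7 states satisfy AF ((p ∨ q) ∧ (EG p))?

Sat(p ∨ q) = {s0, s2, s3, s4, s5, s6}
EG p: greatest fixpoint, start Z0 = {s2, s3, s5, s6}, keep only states in Sat with some successor in Z. Already a fixed point.
Sat(EG p) = {s2, s3, s5, s6}
Sat((p ∨ q) ∧ (EG p)) = {s2, s3, s5, s6}
AF ((p ∨ q) ∧ (EG p)): least fixpoint, start Z0 = {s2, s3, s5, s6}, add states with every successor in Z. Z1 = {s2, s3, s4, s5, s6}; fixed.
Sat(AF ((p ∨ q) ∧ (EG p))) = {s2, s3, s4, s5, s6}
|Sat(AF ((p ∨ q) ∧ (EG p)))| = |{s2, s3, s4, s5, s6}| = 5.

5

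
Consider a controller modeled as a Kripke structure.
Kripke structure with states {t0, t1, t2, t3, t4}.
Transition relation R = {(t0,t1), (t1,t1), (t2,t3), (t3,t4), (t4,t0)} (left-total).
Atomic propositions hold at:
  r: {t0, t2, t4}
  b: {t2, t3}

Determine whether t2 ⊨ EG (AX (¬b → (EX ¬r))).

No

Sat(¬b) = {t0, t1, t4}
Sat(¬r) = {t1, t3}
Sat(EX ¬r) = {s : some successor in {t1, t3}} = {t0, t1, t2}
Sat(¬b → (EX ¬r)) = {t0, t1, t2, t3}
Sat(AX (¬b → (EX ¬r))) = {s : every successor in {t0, t1, t2, t3}} = {t0, t1, t2, t4}
EG (AX (¬b → (EX ¬r))): greatest fixpoint, start Z0 = {t0, t1, t2, t4}, keep only states in Sat with some successor in Z. Z1 = {t0, t1, t4}; fixed.
Sat(EG (AX (¬b → (EX ¬r)))) = {t0, t1, t4}
t2 ∉ Sat(EG (AX (¬b → (EX ¬r)))) = {t0, t1, t4}, so the formula does not hold at t2.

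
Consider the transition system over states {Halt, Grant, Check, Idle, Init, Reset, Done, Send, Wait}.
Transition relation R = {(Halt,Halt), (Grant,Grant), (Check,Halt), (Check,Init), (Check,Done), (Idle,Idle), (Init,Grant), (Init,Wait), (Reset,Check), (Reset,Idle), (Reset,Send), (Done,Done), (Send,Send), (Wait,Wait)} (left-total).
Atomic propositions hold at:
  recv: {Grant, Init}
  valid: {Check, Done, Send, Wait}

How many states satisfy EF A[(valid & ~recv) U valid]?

Sat(~recv) = {Halt, Check, Idle, Reset, Done, Send, Wait}
Sat(valid & ~recv) = {Check, Done, Send, Wait}
A[(valid & ~recv) U valid]: least fixpoint, start Z0 = Sat(valid) = {Check, Done, Send, Wait}, add states in Sat(valid & ~recv) with every successor in Z. Already a fixed point.
Sat(A[(valid & ~recv) U valid]) = {Check, Done, Send, Wait}
EF A[(valid & ~recv) U valid]: least fixpoint, start Z0 = {Check, Done, Send, Wait}, add states with some successor in Z. Z1 = {Check, Init, Reset, Done, Send, Wait}; fixed.
Sat(EF A[(valid & ~recv) U valid]) = {Check, Init, Reset, Done, Send, Wait}
|Sat(EF A[(valid & ~recv) U valid])| = |{Check, Init, Reset, Done, Send, Wait}| = 6.

6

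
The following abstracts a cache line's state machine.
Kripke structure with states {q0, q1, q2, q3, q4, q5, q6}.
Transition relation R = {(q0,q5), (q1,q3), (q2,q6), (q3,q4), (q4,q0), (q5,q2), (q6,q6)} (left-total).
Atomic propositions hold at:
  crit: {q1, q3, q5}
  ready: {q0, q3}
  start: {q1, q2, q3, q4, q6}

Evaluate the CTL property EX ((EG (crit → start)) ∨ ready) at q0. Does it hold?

Sat(crit → start) = {q0, q1, q2, q3, q4, q6}
EG (crit → start): greatest fixpoint, start Z0 = {q0, q1, q2, q3, q4, q6}, keep only states in Sat with some successor in Z. Z1 = {q1, q2, q3, q4, q6}; Z2 = {q1, q2, q3, q6}; Z3 = {q1, q2, q6}; Z4 = {q2, q6}; fixed.
Sat(EG (crit → start)) = {q2, q6}
Sat((EG (crit → start)) ∨ ready) = {q0, q2, q3, q6}
Sat(EX ((EG (crit → start)) ∨ ready)) = {s : some successor in {q0, q2, q3, q6}} = {q1, q2, q4, q5, q6}
q0 ∉ Sat(EX ((EG (crit → start)) ∨ ready)) = {q1, q2, q4, q5, q6}, so the formula does not hold at q0.

No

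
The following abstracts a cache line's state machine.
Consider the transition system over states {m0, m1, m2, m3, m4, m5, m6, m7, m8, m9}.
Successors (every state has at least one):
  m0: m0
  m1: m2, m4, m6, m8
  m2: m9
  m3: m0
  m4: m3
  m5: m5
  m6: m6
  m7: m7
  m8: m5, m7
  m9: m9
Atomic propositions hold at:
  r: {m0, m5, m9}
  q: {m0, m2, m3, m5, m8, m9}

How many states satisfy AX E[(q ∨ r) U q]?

Sat(q ∨ r) = {m0, m2, m3, m5, m8, m9}
E[(q ∨ r) U q]: least fixpoint, start Z0 = Sat(q) = {m0, m2, m3, m5, m8, m9}, add states in Sat(q ∨ r) with some successor in Z. Already a fixed point.
Sat(E[(q ∨ r) U q]) = {m0, m2, m3, m5, m8, m9}
Sat(AX E[(q ∨ r) U q]) = {s : every successor in {m0, m2, m3, m5, m8, m9}} = {m0, m2, m3, m4, m5, m9}
|Sat(AX E[(q ∨ r) U q])| = |{m0, m2, m3, m4, m5, m9}| = 6.

6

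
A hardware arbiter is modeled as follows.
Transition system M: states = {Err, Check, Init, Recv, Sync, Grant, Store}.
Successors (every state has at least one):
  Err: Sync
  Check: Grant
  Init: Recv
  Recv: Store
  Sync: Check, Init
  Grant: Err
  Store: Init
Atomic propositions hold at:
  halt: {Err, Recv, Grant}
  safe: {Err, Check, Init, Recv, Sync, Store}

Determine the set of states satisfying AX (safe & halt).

Sat(safe & halt) = {Err, Recv}
Sat(AX (safe & halt)) = {s : every successor in {Err, Recv}} = {Init, Grant}

{Init, Grant}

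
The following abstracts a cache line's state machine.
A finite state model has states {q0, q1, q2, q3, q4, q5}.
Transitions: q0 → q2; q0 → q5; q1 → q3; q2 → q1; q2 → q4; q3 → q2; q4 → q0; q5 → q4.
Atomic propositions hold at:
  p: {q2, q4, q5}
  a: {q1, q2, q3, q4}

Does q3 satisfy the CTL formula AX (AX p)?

No

Sat(AX p) = {s : every successor in {q2, q4, q5}} = {q0, q3, q5}
Sat(AX (AX p)) = {s : every successor in {q0, q3, q5}} = {q1, q4}
q3 ∉ Sat(AX (AX p)) = {q1, q4}, so the formula does not hold at q3.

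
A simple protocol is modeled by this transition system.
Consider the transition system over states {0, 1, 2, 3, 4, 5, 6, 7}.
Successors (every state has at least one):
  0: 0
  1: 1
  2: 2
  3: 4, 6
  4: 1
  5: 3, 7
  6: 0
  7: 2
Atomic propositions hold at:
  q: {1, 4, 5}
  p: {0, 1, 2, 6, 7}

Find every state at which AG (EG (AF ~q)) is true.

{0, 2, 6, 7}

Sat(~q) = {0, 2, 3, 6, 7}
AF ~q: least fixpoint, start Z0 = {0, 2, 3, 6, 7}, add states with every successor in Z. Z1 = {0, 2, 3, 5, 6, 7}; fixed.
Sat(AF ~q) = {0, 2, 3, 5, 6, 7}
EG (AF ~q): greatest fixpoint, start Z0 = {0, 2, 3, 5, 6, 7}, keep only states in Sat with some successor in Z. Already a fixed point.
Sat(EG (AF ~q)) = {0, 2, 3, 5, 6, 7}
AG (EG (AF ~q)): greatest fixpoint, start Z0 = {0, 2, 3, 5, 6, 7}, keep only states in Sat with every successor in Z. Z1 = {0, 2, 5, 6, 7}; Z2 = {0, 2, 6, 7}; fixed.
Sat(AG (EG (AF ~q))) = {0, 2, 6, 7}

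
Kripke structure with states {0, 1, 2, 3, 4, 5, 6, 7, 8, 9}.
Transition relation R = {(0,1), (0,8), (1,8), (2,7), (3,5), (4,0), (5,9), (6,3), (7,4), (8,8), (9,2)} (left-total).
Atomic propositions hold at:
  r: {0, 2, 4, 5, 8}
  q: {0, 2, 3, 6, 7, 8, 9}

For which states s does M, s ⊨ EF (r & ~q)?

{2, 3, 4, 5, 6, 7, 9}

Sat(~q) = {1, 4, 5}
Sat(r & ~q) = {4, 5}
EF (r & ~q): least fixpoint, start Z0 = {4, 5}, add states with some successor in Z. Z1 = {3, 4, 5, 7}; Z2 = {2, 3, 4, 5, 6, 7}; Z3 = {2, 3, 4, 5, 6, 7, 9}; fixed.
Sat(EF (r & ~q)) = {2, 3, 4, 5, 6, 7, 9}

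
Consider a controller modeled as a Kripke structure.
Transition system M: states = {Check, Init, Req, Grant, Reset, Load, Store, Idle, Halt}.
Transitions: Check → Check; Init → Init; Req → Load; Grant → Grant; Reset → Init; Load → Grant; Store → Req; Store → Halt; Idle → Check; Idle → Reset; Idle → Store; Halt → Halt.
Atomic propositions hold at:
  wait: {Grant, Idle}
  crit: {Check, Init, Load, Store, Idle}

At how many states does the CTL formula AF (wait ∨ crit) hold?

Sat(wait ∨ crit) = {Check, Init, Grant, Load, Store, Idle}
AF (wait ∨ crit): least fixpoint, start Z0 = {Check, Init, Grant, Load, Store, Idle}, add states with every successor in Z. Z1 = {Check, Init, Req, Grant, Reset, Load, Store, Idle}; fixed.
Sat(AF (wait ∨ crit)) = {Check, Init, Req, Grant, Reset, Load, Store, Idle}
|Sat(AF (wait ∨ crit))| = |{Check, Init, Req, Grant, Reset, Load, Store, Idle}| = 8.

8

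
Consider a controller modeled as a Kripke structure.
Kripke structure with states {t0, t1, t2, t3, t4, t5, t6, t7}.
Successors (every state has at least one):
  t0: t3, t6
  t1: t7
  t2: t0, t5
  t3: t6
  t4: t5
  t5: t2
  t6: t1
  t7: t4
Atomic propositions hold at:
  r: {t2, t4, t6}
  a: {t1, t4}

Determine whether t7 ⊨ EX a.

Yes

Sat(EX a) = {s : some successor in {t1, t4}} = {t6, t7}
t7 ∈ Sat(EX a) = {t6, t7}, so the formula holds at t7.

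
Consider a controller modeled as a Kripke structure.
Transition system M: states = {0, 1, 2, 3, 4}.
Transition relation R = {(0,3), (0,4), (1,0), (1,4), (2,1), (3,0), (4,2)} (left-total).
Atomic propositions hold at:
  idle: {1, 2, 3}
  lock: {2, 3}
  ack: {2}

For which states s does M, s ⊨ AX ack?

Sat(AX ack) = {s : every successor in {2}} = {4}

{4}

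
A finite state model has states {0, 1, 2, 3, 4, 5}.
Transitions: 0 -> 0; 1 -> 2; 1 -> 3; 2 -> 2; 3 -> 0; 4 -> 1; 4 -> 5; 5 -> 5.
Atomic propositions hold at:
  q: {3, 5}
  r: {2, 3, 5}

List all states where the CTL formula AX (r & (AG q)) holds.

{5}

AG q: greatest fixpoint, start Z0 = {3, 5}, keep only states in Sat with every successor in Z. Z1 = {5}; fixed.
Sat(AG q) = {5}
Sat(r & (AG q)) = {5}
Sat(AX (r & (AG q))) = {s : every successor in {5}} = {5}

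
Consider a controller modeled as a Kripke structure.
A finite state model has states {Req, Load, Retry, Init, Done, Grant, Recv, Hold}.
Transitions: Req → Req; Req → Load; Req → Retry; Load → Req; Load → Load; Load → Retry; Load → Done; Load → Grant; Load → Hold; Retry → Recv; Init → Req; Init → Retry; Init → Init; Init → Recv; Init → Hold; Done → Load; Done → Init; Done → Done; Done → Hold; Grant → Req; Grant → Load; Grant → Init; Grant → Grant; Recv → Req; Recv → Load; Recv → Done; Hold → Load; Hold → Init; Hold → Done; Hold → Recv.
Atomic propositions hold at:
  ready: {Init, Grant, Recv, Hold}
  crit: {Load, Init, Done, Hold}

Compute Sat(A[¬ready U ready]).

Sat(¬ready) = {Req, Load, Retry, Done}
A[¬ready U ready]: least fixpoint, start Z0 = Sat(ready) = {Init, Grant, Recv, Hold}, add states in Sat(¬ready) with every successor in Z. Z1 = {Retry, Init, Grant, Recv, Hold}; fixed.
Sat(A[¬ready U ready]) = {Retry, Init, Grant, Recv, Hold}

{Retry, Init, Grant, Recv, Hold}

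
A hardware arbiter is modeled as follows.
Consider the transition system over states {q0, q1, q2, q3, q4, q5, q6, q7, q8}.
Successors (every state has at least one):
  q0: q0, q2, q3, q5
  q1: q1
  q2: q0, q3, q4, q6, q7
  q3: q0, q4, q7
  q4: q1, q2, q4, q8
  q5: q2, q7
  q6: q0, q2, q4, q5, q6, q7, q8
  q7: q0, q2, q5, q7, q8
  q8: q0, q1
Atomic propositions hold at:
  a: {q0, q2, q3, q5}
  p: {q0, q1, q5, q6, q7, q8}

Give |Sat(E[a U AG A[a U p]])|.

1

A[a U p]: least fixpoint, start Z0 = Sat(p) = {q0, q1, q5, q6, q7, q8}, add states in Sat(a) with every successor in Z. Already a fixed point.
Sat(A[a U p]) = {q0, q1, q5, q6, q7, q8}
AG A[a U p]: greatest fixpoint, start Z0 = {q0, q1, q5, q6, q7, q8}, keep only states in Sat with every successor in Z. Z1 = {q1, q8}; Z2 = {q1}; fixed.
Sat(AG A[a U p]) = {q1}
E[a U AG A[a U p]]: least fixpoint, start Z0 = Sat(AG A[a U p]) = {q1}, add states in Sat(a) with some successor in Z. Already a fixed point.
Sat(E[a U AG A[a U p]]) = {q1}
|Sat(E[a U AG A[a U p]])| = |{q1}| = 1.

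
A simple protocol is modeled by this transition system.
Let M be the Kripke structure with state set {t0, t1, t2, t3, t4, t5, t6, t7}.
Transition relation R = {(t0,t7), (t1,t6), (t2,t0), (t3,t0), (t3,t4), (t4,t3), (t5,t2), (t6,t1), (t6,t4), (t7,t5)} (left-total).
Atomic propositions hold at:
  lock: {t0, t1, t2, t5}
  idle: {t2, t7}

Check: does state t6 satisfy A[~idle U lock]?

No

Sat(~idle) = {t0, t1, t3, t4, t5, t6}
A[~idle U lock]: least fixpoint, start Z0 = Sat(lock) = {t0, t1, t2, t5}, add states in Sat(~idle) with every successor in Z. Already a fixed point.
Sat(A[~idle U lock]) = {t0, t1, t2, t5}
t6 ∉ Sat(A[~idle U lock]) = {t0, t1, t2, t5}, so the formula does not hold at t6.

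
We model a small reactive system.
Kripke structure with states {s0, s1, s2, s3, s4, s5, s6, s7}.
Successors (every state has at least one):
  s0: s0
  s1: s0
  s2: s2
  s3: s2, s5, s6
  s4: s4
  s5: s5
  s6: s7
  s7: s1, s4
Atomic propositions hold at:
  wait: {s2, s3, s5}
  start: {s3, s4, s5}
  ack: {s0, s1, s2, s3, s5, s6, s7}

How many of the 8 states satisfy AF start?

3

AF start: least fixpoint, start Z0 = {s3, s4, s5}, add states with every successor in Z. Already a fixed point.
Sat(AF start) = {s3, s4, s5}
|Sat(AF start)| = |{s3, s4, s5}| = 3.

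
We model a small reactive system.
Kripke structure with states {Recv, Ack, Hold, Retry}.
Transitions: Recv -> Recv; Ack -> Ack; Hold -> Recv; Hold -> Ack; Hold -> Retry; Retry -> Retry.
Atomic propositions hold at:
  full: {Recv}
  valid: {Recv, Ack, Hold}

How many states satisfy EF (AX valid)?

Sat(AX valid) = {s : every successor in {Recv, Ack, Hold}} = {Recv, Ack}
EF (AX valid): least fixpoint, start Z0 = {Recv, Ack}, add states with some successor in Z. Z1 = {Recv, Ack, Hold}; fixed.
Sat(EF (AX valid)) = {Recv, Ack, Hold}
|Sat(EF (AX valid))| = |{Recv, Ack, Hold}| = 3.

3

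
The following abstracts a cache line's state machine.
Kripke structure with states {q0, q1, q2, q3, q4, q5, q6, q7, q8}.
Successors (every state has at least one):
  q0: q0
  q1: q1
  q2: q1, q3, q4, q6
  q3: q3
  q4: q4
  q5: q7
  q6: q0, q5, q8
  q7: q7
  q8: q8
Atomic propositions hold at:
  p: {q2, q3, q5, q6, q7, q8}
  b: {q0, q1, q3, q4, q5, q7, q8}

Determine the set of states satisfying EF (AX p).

Sat(AX p) = {s : every successor in {q2, q3, q5, q6, q7, q8}} = {q3, q5, q7, q8}
EF (AX p): least fixpoint, start Z0 = {q3, q5, q7, q8}, add states with some successor in Z. Z1 = {q2, q3, q5, q6, q7, q8}; fixed.
Sat(EF (AX p)) = {q2, q3, q5, q6, q7, q8}

{q2, q3, q5, q6, q7, q8}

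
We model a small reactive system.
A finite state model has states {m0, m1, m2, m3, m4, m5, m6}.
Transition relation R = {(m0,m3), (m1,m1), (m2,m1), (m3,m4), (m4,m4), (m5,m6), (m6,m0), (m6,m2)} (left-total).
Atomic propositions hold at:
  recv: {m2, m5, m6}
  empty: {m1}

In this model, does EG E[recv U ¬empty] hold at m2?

Sat(¬empty) = {m0, m2, m3, m4, m5, m6}
E[recv U ¬empty]: least fixpoint, start Z0 = Sat(¬empty) = {m0, m2, m3, m4, m5, m6}, add states in Sat(recv) with some successor in Z. Already a fixed point.
Sat(E[recv U ¬empty]) = {m0, m2, m3, m4, m5, m6}
EG E[recv U ¬empty]: greatest fixpoint, start Z0 = {m0, m2, m3, m4, m5, m6}, keep only states in Sat with some successor in Z. Z1 = {m0, m3, m4, m5, m6}; fixed.
Sat(EG E[recv U ¬empty]) = {m0, m3, m4, m5, m6}
m2 ∉ Sat(EG E[recv U ¬empty]) = {m0, m3, m4, m5, m6}, so the formula does not hold at m2.

No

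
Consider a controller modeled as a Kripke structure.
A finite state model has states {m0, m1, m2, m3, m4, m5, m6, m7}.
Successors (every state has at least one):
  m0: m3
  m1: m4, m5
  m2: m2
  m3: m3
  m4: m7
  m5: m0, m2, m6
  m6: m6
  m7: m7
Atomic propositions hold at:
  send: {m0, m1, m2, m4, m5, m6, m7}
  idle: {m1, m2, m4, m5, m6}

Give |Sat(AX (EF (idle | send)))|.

6

Sat(idle | send) = {m0, m1, m2, m4, m5, m6, m7}
EF (idle | send): least fixpoint, start Z0 = {m0, m1, m2, m4, m5, m6, m7}, add states with some successor in Z. Already a fixed point.
Sat(EF (idle | send)) = {m0, m1, m2, m4, m5, m6, m7}
Sat(AX (EF (idle | send))) = {s : every successor in {m0, m1, m2, m4, m5, m6, m7}} = {m1, m2, m4, m5, m6, m7}
|Sat(AX (EF (idle | send)))| = |{m1, m2, m4, m5, m6, m7}| = 6.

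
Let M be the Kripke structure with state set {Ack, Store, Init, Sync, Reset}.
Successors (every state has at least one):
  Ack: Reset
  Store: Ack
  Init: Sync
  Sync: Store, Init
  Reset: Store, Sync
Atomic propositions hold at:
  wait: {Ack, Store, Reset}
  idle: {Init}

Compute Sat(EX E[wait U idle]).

{Sync}

E[wait U idle]: least fixpoint, start Z0 = Sat(idle) = {Init}, add states in Sat(wait) with some successor in Z. Already a fixed point.
Sat(E[wait U idle]) = {Init}
Sat(EX E[wait U idle]) = {s : some successor in {Init}} = {Sync}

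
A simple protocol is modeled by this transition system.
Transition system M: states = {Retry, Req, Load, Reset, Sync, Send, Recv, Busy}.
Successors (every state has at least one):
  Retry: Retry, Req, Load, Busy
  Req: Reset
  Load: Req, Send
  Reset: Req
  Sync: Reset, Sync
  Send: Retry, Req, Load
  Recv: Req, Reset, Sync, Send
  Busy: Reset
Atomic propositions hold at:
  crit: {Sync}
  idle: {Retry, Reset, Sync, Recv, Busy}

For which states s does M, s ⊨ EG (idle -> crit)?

{Load, Sync, Send}

Sat(idle -> crit) = {Req, Load, Sync, Send}
EG (idle -> crit): greatest fixpoint, start Z0 = {Req, Load, Sync, Send}, keep only states in Sat with some successor in Z. Z1 = {Load, Sync, Send}; fixed.
Sat(EG (idle -> crit)) = {Load, Sync, Send}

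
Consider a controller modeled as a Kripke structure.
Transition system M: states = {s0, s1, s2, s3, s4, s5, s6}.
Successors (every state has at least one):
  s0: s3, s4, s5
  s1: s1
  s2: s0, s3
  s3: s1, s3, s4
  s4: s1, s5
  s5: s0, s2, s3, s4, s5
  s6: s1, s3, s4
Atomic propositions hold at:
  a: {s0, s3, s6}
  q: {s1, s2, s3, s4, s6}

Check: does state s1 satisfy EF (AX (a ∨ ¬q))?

Sat(¬q) = {s0, s5}
Sat(a ∨ ¬q) = {s0, s3, s5, s6}
Sat(AX (a ∨ ¬q)) = {s : every successor in {s0, s3, s5, s6}} = {s2}
EF (AX (a ∨ ¬q)): least fixpoint, start Z0 = {s2}, add states with some successor in Z. Z1 = {s2, s5}; Z2 = {s0, s2, s4, s5}; Z3 = {s0, s2, s3, s4, s5, s6}; fixed.
Sat(EF (AX (a ∨ ¬q))) = {s0, s2, s3, s4, s5, s6}
s1 ∉ Sat(EF (AX (a ∨ ¬q))) = {s0, s2, s3, s4, s5, s6}, so the formula does not hold at s1.

No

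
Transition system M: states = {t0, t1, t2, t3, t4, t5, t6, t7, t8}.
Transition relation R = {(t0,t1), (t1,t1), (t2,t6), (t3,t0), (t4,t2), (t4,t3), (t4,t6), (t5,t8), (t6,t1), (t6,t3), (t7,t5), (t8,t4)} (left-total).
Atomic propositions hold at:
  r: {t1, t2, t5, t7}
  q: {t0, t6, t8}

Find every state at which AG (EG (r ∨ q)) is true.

Sat(r ∨ q) = {t0, t1, t2, t5, t6, t7, t8}
EG (r ∨ q): greatest fixpoint, start Z0 = {t0, t1, t2, t5, t6, t7, t8}, keep only states in Sat with some successor in Z. Z1 = {t0, t1, t2, t5, t6, t7}; Z2 = {t0, t1, t2, t6, t7}; Z3 = {t0, t1, t2, t6}; fixed.
Sat(EG (r ∨ q)) = {t0, t1, t2, t6}
AG (EG (r ∨ q)): greatest fixpoint, start Z0 = {t0, t1, t2, t6}, keep only states in Sat with every successor in Z. Z1 = {t0, t1, t2}; Z2 = {t0, t1}; fixed.
Sat(AG (EG (r ∨ q))) = {t0, t1}

{t0, t1}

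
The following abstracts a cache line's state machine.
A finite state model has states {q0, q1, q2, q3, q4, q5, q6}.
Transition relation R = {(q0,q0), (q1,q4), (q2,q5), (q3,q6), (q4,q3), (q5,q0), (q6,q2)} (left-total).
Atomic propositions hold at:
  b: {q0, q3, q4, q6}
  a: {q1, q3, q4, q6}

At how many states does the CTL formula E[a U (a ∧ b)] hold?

4

Sat(a ∧ b) = {q3, q4, q6}
E[a U (a ∧ b)]: least fixpoint, start Z0 = Sat((a ∧ b)) = {q3, q4, q6}, add states in Sat(a) with some successor in Z. Z1 = {q1, q3, q4, q6}; fixed.
Sat(E[a U (a ∧ b)]) = {q1, q3, q4, q6}
|Sat(E[a U (a ∧ b)])| = |{q1, q3, q4, q6}| = 4.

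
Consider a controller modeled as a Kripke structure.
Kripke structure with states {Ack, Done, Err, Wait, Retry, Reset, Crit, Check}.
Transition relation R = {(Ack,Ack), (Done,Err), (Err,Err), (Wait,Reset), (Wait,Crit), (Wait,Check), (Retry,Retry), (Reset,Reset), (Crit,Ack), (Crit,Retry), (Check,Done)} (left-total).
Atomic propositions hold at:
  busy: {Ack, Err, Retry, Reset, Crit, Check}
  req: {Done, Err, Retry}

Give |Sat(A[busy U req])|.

4

A[busy U req]: least fixpoint, start Z0 = Sat(req) = {Done, Err, Retry}, add states in Sat(busy) with every successor in Z. Z1 = {Done, Err, Retry, Check}; fixed.
Sat(A[busy U req]) = {Done, Err, Retry, Check}
|Sat(A[busy U req])| = |{Done, Err, Retry, Check}| = 4.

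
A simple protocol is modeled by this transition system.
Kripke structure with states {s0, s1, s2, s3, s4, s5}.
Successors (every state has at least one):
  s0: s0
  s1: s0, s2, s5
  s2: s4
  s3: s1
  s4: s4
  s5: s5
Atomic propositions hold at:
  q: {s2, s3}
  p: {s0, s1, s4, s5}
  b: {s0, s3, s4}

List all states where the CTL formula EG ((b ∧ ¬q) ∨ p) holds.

Sat(¬q) = {s0, s1, s4, s5}
Sat(b ∧ ¬q) = {s0, s4}
Sat((b ∧ ¬q) ∨ p) = {s0, s1, s4, s5}
EG ((b ∧ ¬q) ∨ p): greatest fixpoint, start Z0 = {s0, s1, s4, s5}, keep only states in Sat with some successor in Z. Already a fixed point.
Sat(EG ((b ∧ ¬q) ∨ p)) = {s0, s1, s4, s5}

{s0, s1, s4, s5}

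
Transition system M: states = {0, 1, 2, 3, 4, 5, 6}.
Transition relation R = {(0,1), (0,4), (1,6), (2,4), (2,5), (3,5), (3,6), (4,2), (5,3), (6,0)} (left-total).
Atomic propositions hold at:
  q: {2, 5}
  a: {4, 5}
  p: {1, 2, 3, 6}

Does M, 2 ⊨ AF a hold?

AF a: least fixpoint, start Z0 = {4, 5}, add states with every successor in Z. Z1 = {2, 4, 5}; fixed.
Sat(AF a) = {2, 4, 5}
2 ∈ Sat(AF a) = {2, 4, 5}, so the formula holds at 2.

Yes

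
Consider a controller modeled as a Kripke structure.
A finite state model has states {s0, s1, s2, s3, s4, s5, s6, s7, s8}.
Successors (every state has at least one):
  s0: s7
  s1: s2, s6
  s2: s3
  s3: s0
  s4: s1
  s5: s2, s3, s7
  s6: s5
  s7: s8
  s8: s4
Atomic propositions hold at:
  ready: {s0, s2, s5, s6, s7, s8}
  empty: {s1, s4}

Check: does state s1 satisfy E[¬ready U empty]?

Yes

Sat(¬ready) = {s1, s3, s4}
E[¬ready U empty]: least fixpoint, start Z0 = Sat(empty) = {s1, s4}, add states in Sat(¬ready) with some successor in Z. Already a fixed point.
Sat(E[¬ready U empty]) = {s1, s4}
s1 ∈ Sat(E[¬ready U empty]) = {s1, s4}, so the formula holds at s1.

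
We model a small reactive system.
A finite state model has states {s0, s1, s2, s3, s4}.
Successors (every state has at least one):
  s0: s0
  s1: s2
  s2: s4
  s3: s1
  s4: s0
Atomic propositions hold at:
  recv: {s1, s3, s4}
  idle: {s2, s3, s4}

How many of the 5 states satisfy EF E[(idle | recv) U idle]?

Sat(idle | recv) = {s1, s2, s3, s4}
E[(idle | recv) U idle]: least fixpoint, start Z0 = Sat(idle) = {s2, s3, s4}, add states in Sat(idle | recv) with some successor in Z. Z1 = {s1, s2, s3, s4}; fixed.
Sat(E[(idle | recv) U idle]) = {s1, s2, s3, s4}
EF E[(idle | recv) U idle]: least fixpoint, start Z0 = {s1, s2, s3, s4}, add states with some successor in Z. Already a fixed point.
Sat(EF E[(idle | recv) U idle]) = {s1, s2, s3, s4}
|Sat(EF E[(idle | recv) U idle])| = |{s1, s2, s3, s4}| = 4.

4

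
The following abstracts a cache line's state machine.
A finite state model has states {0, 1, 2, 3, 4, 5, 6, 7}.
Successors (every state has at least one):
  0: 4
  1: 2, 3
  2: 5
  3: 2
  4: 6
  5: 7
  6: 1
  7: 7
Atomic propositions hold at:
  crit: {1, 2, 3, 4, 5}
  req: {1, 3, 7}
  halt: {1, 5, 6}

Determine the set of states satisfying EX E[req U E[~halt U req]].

Sat(~halt) = {0, 2, 3, 4, 7}
E[~halt U req]: least fixpoint, start Z0 = Sat(req) = {1, 3, 7}, add states in Sat(~halt) with some successor in Z. Already a fixed point.
Sat(E[~halt U req]) = {1, 3, 7}
E[req U E[~halt U req]]: least fixpoint, start Z0 = Sat(E[~halt U req]) = {1, 3, 7}, add states in Sat(req) with some successor in Z. Already a fixed point.
Sat(E[req U E[~halt U req]]) = {1, 3, 7}
Sat(EX E[req U E[~halt U req]]) = {s : some successor in {1, 3, 7}} = {1, 5, 6, 7}

{1, 5, 6, 7}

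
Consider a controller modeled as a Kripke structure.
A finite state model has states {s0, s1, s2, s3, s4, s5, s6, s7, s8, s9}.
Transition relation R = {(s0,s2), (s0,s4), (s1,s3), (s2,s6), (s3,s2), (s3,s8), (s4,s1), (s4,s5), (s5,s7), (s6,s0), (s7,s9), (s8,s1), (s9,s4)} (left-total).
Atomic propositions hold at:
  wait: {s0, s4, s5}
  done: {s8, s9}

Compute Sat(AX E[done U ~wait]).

Sat(~wait) = {s1, s2, s3, s6, s7, s8, s9}
E[done U ~wait]: least fixpoint, start Z0 = Sat(~wait) = {s1, s2, s3, s6, s7, s8, s9}, add states in Sat(done) with some successor in Z. Already a fixed point.
Sat(E[done U ~wait]) = {s1, s2, s3, s6, s7, s8, s9}
Sat(AX E[done U ~wait]) = {s : every successor in {s1, s2, s3, s6, s7, s8, s9}} = {s1, s2, s3, s5, s7, s8}

{s1, s2, s3, s5, s7, s8}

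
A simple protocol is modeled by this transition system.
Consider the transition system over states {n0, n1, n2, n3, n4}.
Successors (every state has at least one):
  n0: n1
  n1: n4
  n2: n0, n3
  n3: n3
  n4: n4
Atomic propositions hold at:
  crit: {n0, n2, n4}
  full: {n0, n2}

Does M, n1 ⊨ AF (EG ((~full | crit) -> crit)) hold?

Yes

Sat(~full) = {n1, n3, n4}
Sat(~full | crit) = {n0, n1, n2, n3, n4}
Sat((~full | crit) -> crit) = {n0, n2, n4}
EG ((~full | crit) -> crit): greatest fixpoint, start Z0 = {n0, n2, n4}, keep only states in Sat with some successor in Z. Z1 = {n2, n4}; Z2 = {n4}; fixed.
Sat(EG ((~full | crit) -> crit)) = {n4}
AF (EG ((~full | crit) -> crit)): least fixpoint, start Z0 = {n4}, add states with every successor in Z. Z1 = {n1, n4}; Z2 = {n0, n1, n4}; fixed.
Sat(AF (EG ((~full | crit) -> crit))) = {n0, n1, n4}
n1 ∈ Sat(AF (EG ((~full | crit) -> crit))) = {n0, n1, n4}, so the formula holds at n1.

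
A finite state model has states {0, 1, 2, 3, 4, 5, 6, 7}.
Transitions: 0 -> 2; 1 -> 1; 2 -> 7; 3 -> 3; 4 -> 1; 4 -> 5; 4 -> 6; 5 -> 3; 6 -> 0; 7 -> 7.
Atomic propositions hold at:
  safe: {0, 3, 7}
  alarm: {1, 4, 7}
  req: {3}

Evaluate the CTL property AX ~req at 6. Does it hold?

Sat(~req) = {0, 1, 2, 4, 5, 6, 7}
Sat(AX ~req) = {s : every successor in {0, 1, 2, 4, 5, 6, 7}} = {0, 1, 2, 4, 6, 7}
6 ∈ Sat(AX ~req) = {0, 1, 2, 4, 6, 7}, so the formula holds at 6.

Yes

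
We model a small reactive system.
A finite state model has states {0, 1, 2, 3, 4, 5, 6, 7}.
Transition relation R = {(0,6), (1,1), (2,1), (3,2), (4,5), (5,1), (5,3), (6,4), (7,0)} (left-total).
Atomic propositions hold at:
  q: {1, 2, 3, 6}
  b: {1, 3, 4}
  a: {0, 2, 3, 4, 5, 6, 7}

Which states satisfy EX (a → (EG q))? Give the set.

{1, 2, 3, 5}

EG q: greatest fixpoint, start Z0 = {1, 2, 3, 6}, keep only states in Sat with some successor in Z. Z1 = {1, 2, 3}; fixed.
Sat(EG q) = {1, 2, 3}
Sat(a → (EG q)) = {1, 2, 3}
Sat(EX (a → (EG q))) = {s : some successor in {1, 2, 3}} = {1, 2, 3, 5}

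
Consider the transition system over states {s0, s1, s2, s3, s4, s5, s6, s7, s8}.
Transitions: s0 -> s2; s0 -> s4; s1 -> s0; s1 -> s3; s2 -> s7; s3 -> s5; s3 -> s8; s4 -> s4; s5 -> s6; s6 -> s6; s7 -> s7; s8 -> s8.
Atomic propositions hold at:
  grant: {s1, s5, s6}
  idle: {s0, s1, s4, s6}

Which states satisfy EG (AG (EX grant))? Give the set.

{s5, s6}

Sat(EX grant) = {s : some successor in {s1, s5, s6}} = {s3, s5, s6}
AG (EX grant): greatest fixpoint, start Z0 = {s3, s5, s6}, keep only states in Sat with every successor in Z. Z1 = {s5, s6}; fixed.
Sat(AG (EX grant)) = {s5, s6}
EG (AG (EX grant)): greatest fixpoint, start Z0 = {s5, s6}, keep only states in Sat with some successor in Z. Already a fixed point.
Sat(EG (AG (EX grant))) = {s5, s6}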